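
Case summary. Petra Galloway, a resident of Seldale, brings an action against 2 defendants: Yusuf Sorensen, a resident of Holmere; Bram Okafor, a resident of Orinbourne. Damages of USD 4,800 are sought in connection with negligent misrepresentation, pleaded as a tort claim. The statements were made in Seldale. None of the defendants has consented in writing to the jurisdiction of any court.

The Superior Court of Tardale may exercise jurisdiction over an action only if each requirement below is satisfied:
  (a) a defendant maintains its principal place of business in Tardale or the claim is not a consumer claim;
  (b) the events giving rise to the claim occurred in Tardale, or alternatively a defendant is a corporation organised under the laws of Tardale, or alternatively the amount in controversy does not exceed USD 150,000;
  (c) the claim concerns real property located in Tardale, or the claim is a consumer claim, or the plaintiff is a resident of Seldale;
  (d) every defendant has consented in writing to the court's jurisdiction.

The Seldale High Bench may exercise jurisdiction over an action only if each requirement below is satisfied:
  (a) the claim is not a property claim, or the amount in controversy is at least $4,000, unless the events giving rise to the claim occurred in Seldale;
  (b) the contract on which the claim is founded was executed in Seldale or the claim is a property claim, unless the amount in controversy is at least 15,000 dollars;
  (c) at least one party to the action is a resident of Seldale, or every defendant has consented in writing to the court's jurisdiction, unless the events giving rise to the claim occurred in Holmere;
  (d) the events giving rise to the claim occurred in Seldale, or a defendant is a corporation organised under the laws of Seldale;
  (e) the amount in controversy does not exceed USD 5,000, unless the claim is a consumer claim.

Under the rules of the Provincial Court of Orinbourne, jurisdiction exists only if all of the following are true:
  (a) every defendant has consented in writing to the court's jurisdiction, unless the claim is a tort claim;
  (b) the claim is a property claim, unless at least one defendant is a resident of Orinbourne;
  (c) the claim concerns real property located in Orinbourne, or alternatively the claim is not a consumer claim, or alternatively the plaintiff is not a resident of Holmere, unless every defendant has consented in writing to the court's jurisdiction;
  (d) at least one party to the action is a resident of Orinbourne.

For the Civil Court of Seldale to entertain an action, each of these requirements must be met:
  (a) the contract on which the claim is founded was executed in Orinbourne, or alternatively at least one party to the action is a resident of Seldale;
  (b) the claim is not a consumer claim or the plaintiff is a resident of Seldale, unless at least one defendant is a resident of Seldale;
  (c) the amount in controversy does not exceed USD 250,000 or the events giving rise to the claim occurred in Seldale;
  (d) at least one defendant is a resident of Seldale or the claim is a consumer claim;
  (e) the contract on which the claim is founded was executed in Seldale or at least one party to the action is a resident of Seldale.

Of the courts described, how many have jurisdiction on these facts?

1

The Superior Court of Tardale:
  (a) The claim is a tort claim, not a consumer claim, so this disjunct is met. Satisfied.
  (b) The amount in controversy is USD 4,800, within the $150,000 ceiling, which satisfies one of the alternatives. Met.
  (c) The plaintiff resides in Seldale, so this disjunct is met. Met.
  (d) No such written consent has been filed. Condition not met.
  → Not every requirement is met — no jurisdiction.
The Seldale High Bench:
  (a) The claim is a tort claim, not a property claim — that alternative is enough. Satisfied.
  (b) No contract (and hence no place of execution) is alleged; the claim is a tort claim, not a property claim — no alternative holds. The proviso offers no rescue either, since the amount in controversy is 4,800 dollars, below the 15,000 dollars floor. Fails.
  (c) Petra Galloway resides in Seldale — that alternative is enough. Satisfied.
  (d) The operative events occurred in Seldale, which satisfies one of the alternatives. Condition met.
  (e) The amount in controversy is USD 4,800, within the 5,000 dollars ceiling. Condition met.
  → The court lacks jurisdiction.
The Provincial Court of Orinbourne:
  (a) No such written consent has been filed. The proviso rescues it, though: the claim is a tort claim. Condition met.
  (b) The claim is a tort claim, not a property claim. But Bram Okafor resides in Orinbourne, and the 'unless' clause therefore excuses the requirement. Condition met.
  (c) The claim is a tort claim, not a consumer claim, which satisfies one of the alternatives. Condition met.
  (d) Bram Okafor resides in Orinbourne. Condition met.
  → Every requirement is satisfied — jurisdiction.
The Civil Court of Seldale:
  (a) Petra Galloway resides in Seldale, so this disjunct is met. Met.
  (b) The claim is a tort claim, not a consumer claim, which satisfies one of the alternatives. Satisfied.
  (c) The amount in controversy is 4,800 dollars, within the $250,000 ceiling, so this disjunct is met. Satisfied.
  (d) No defendant resides in Seldale (they reside in Holmere, Orinbourne); the claim is a tort claim, not a consumer claim — every alternative fails. Not met.
  (e) Petra Galloway resides in Seldale, so one alternative holds. Satisfied.
  → The court lacks jurisdiction.
Courts with jurisdiction: the Provincial Court of Orinbourne — 1 in total.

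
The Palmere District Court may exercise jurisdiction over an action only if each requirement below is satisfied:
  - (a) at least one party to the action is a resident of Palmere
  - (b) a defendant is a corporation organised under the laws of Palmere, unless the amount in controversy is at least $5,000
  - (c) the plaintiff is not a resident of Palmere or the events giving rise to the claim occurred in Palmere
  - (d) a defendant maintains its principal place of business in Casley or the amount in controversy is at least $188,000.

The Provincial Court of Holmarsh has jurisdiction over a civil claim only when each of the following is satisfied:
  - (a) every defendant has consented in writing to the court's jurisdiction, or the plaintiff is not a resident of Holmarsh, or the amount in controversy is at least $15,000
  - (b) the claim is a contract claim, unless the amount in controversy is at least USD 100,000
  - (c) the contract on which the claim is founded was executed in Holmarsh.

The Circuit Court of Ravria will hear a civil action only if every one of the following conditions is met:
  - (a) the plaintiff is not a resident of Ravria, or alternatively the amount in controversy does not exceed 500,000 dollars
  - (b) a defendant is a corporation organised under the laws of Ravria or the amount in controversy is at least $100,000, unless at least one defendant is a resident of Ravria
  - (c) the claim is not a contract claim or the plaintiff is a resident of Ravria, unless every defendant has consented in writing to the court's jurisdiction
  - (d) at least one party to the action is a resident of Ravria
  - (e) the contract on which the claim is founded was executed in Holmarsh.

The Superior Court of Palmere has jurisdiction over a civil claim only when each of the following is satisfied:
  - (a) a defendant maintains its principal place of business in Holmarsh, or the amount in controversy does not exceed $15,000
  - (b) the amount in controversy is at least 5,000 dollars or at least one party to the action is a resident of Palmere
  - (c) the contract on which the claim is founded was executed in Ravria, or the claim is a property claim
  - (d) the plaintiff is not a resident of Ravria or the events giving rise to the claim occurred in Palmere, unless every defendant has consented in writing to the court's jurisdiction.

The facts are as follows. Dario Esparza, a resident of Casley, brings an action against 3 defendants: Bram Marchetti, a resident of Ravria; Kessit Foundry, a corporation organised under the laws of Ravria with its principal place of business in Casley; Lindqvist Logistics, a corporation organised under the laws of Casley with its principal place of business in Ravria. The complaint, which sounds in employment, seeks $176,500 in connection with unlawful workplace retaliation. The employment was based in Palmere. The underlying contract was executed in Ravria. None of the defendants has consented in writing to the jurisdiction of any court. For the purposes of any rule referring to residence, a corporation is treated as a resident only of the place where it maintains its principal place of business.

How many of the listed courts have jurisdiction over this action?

The Palmere District Court:
  (a) No party resides in Palmere. Condition not met.
  (b) The corporate defendant(s) are organised in Casley, Ravria, not Palmere. But the amount in controversy is $176,500, which meets the 5,000 dollars floor, and the 'unless' clause therefore excuses the requirement. Condition met.
  (c) The plaintiff resides in Casley, which is not Palmere — that alternative is enough. Condition met.
  (d) Kessit Foundry has its principal place of business in Casley, so this disjunct is met. Satisfied.
  → Not every requirement is met — no jurisdiction.
The Provincial Court of Holmarsh:
  (a) The plaintiff resides in Casley, which is not Holmarsh, so this disjunct is met. Satisfied.
  (b) The claim is an employment claim, not a contract claim. The proviso rescues it, though: the amount in controversy is 176,500 dollars, which meets the 100,000 dollars floor. Met.
  (c) The contract was executed in Ravria, not Holmarsh. Condition not met.
  → The court lacks jurisdiction.
The Circuit Court of Ravria:
  (a) The plaintiff resides in Casley, which is not Ravria, which satisfies one of the alternatives. Satisfied.
  (b) Kessit Foundry is organised under the laws of Ravria, so this disjunct is met. Satisfied.
  (c) The claim is an employment claim, not a contract claim, so this disjunct is met. Met.
  (d) Bram Marchetti resides in Ravria. Met.
  (e) The contract was executed in Ravria, not Holmarsh. Not met.
  → No jurisdiction.
The Superior Court of Palmere:
  (a) The corporate defendant(s) have their principal place of business in Casley, Ravria, not Holmarsh; the amount in controversy is USD 176,500, above the 15,000 dollars ceiling — no alternative holds. Not satisfied.
  (b) The amount in controversy is 176,500 dollars, which meets the 5,000 dollars floor, so this disjunct is met. Condition met.
  (c) The contract was executed in Ravria, which satisfies one of the alternatives. Met.
  (d) The plaintiff resides in Casley, which is not Ravria, so this disjunct is met. Condition met.
  → No jurisdiction.
No court satisfies all of its conditions.

0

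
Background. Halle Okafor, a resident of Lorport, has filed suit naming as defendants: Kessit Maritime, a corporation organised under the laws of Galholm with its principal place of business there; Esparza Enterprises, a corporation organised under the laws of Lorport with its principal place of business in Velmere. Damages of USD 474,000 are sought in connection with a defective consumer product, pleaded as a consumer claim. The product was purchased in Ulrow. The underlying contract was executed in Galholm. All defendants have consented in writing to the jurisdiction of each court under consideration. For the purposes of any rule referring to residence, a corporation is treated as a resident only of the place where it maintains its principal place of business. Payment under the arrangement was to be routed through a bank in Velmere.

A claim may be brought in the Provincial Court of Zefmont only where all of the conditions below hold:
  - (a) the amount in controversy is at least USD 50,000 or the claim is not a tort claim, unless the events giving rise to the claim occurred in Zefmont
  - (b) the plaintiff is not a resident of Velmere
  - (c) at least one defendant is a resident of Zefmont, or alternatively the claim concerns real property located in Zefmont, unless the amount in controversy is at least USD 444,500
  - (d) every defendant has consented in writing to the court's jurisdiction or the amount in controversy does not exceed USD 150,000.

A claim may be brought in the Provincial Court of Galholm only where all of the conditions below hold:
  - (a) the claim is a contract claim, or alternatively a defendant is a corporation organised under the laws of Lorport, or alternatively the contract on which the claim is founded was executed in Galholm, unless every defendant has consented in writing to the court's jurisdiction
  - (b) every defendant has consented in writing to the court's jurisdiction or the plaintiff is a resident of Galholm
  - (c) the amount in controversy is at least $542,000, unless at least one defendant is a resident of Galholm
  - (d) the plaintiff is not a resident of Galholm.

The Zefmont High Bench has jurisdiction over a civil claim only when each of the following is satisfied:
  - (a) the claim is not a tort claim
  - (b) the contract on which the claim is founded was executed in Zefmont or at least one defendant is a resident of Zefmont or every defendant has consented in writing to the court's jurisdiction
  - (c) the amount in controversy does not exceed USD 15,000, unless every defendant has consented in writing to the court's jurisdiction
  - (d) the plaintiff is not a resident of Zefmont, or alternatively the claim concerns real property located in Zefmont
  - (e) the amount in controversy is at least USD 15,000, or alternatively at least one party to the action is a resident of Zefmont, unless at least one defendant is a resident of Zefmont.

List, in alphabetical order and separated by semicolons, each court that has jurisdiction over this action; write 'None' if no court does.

the Provincial Court of Galholm; the Provincial Court of Zefmont; the Zefmont High Bench

The Provincial Court of Zefmont:
  (a) The amount in controversy is USD 474,000, which meets the $50,000 floor, which satisfies one of the alternatives. Met.
  (b) The plaintiff resides in Lorport, which is not Velmere. Condition met.
  (c) No defendant resides in Zefmont (they reside in Galholm, Velmere); the claim does not concern real property — every alternative fails. But the amount in controversy is USD 474,000, which meets the 444,500 dollars floor, and the 'unless' clause therefore excuses the requirement. Condition met.
  (d) Every defendant has filed written consent, so one alternative holds. Condition met.
  → The court has jurisdiction.
The Provincial Court of Galholm:
  (a) Esparza Enterprises is organised under the laws of Lorport, which satisfies one of the alternatives. Condition met.
  (b) Every defendant has filed written consent — that alternative is enough. Met.
  (c) The amount in controversy is USD 474,000, below the USD 542,000 floor. The proviso rescues it, though: Kessit Maritime resides in Galholm. Met.
  (d) The plaintiff resides in Lorport, which is not Galholm. Satisfied.
  → The court has jurisdiction.
The Zefmont High Bench:
  (a) The claim is a consumer claim, not a tort claim. Satisfied.
  (b) Every defendant has filed written consent — that alternative is enough. Condition met.
  (c) The amount in controversy is USD 474,000, above the 15,000 dollars ceiling. However, every defendant has filed written consent, so the 'unless' proviso supplies this condition. Condition met.
  (d) The plaintiff resides in Lorport, which is not Zefmont, so this disjunct is met. Condition met.
  (e) The amount in controversy is USD 474,000, which meets the USD 15,000 floor, so one alternative holds. Satisfied.
  → Every requirement is satisfied — jurisdiction.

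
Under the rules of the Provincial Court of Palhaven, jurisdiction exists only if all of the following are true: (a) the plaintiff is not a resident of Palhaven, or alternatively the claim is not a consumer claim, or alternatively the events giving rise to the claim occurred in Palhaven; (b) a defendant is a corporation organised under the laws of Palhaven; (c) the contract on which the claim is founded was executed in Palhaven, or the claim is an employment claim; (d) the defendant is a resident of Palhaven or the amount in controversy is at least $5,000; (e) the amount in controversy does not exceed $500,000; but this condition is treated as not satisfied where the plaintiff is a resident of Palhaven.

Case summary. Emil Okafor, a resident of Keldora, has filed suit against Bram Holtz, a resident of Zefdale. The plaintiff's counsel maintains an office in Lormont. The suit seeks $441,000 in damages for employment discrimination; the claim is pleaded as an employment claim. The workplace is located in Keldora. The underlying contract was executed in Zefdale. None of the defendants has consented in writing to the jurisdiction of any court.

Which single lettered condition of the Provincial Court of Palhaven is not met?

(b)

The Provincial Court of Palhaven:
  (a) The plaintiff resides in Keldora, which is not Palhaven, so one alternative holds. Met.
  (b) No defendant is a corporation. Fails.
  (c) The claim is an employment claim, which satisfies one of the alternatives. Met.
  (d) The amount in controversy is USD 441,000, which meets the $5,000 floor, so this disjunct is met. Satisfied.
  (e) The amount in controversy is 441,000 dollars, within the 500,000 dollars ceiling. The exception is not triggered, since the plaintiff resides in Keldora, not Palhaven. Condition met.
Only condition (b) fails.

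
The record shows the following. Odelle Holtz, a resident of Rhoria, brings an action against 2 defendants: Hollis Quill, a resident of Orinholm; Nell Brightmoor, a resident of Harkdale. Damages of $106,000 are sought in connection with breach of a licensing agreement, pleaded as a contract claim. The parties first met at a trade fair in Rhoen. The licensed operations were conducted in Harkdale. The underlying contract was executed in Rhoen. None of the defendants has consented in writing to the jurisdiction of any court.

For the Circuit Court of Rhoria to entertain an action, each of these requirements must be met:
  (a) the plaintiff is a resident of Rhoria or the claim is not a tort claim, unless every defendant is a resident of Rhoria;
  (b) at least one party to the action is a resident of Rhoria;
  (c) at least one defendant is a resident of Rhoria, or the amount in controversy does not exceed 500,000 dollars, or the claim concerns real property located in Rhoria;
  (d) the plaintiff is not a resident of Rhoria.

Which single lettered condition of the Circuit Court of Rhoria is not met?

(d)

The Circuit Court of Rhoria:
  (a) The plaintiff resides in Rhoria, so this disjunct is met. Satisfied.
  (b) Odelle Holtz resides in Rhoria. Met.
  (c) The amount in controversy is 106,000 dollars, within the 500,000 dollars ceiling, so this disjunct is met. Condition met.
  (d) The plaintiff resides in Rhoria. Fails.
Only condition (d) fails.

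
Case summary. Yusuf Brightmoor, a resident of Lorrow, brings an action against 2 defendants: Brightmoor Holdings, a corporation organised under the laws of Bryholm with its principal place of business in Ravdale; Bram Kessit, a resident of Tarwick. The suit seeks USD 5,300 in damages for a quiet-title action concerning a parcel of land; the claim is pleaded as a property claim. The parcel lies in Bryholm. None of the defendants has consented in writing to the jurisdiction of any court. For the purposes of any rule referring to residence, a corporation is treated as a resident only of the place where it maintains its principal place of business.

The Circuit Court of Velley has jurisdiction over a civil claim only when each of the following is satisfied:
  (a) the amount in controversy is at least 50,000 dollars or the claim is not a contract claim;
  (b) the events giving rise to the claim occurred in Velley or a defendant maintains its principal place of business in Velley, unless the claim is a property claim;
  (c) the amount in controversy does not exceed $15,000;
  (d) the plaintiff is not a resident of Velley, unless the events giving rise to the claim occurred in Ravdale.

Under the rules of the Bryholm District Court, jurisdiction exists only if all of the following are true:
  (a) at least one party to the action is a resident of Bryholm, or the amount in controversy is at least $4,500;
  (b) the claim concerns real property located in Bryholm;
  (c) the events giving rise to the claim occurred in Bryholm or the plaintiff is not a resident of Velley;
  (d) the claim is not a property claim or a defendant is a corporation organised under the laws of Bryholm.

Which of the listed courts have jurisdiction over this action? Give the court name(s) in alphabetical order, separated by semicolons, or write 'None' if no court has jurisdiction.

The Circuit Court of Velley:
  (a) The claim is a property claim, not a contract claim, so one alternative holds. Condition met.
  (b) The operative events occurred in Bryholm, not Velley; the corporate defendant(s) have their principal place of business in Ravdale, not Velley — no alternative holds. However, the claim is a property claim, so the 'unless' proviso supplies this condition. Met.
  (c) The amount in controversy is 5,300 dollars, within the $15,000 ceiling. Condition met.
  (d) The plaintiff resides in Lorrow, which is not Velley. Satisfied.
  → Every requirement is satisfied — jurisdiction.
The Bryholm District Court:
  (a) The amount in controversy is $5,300, which meets the $4,500 floor, so this disjunct is met. Satisfied.
  (b) The property lies in Bryholm. Met.
  (c) The operative events occurred in Bryholm, so one alternative holds. Condition met.
  (d) Brightmoor Holdings is organised under the laws of Bryholm, so one alternative holds. Condition met.
  → The court has jurisdiction.

the Bryholm District Court; the Circuit Court of Velley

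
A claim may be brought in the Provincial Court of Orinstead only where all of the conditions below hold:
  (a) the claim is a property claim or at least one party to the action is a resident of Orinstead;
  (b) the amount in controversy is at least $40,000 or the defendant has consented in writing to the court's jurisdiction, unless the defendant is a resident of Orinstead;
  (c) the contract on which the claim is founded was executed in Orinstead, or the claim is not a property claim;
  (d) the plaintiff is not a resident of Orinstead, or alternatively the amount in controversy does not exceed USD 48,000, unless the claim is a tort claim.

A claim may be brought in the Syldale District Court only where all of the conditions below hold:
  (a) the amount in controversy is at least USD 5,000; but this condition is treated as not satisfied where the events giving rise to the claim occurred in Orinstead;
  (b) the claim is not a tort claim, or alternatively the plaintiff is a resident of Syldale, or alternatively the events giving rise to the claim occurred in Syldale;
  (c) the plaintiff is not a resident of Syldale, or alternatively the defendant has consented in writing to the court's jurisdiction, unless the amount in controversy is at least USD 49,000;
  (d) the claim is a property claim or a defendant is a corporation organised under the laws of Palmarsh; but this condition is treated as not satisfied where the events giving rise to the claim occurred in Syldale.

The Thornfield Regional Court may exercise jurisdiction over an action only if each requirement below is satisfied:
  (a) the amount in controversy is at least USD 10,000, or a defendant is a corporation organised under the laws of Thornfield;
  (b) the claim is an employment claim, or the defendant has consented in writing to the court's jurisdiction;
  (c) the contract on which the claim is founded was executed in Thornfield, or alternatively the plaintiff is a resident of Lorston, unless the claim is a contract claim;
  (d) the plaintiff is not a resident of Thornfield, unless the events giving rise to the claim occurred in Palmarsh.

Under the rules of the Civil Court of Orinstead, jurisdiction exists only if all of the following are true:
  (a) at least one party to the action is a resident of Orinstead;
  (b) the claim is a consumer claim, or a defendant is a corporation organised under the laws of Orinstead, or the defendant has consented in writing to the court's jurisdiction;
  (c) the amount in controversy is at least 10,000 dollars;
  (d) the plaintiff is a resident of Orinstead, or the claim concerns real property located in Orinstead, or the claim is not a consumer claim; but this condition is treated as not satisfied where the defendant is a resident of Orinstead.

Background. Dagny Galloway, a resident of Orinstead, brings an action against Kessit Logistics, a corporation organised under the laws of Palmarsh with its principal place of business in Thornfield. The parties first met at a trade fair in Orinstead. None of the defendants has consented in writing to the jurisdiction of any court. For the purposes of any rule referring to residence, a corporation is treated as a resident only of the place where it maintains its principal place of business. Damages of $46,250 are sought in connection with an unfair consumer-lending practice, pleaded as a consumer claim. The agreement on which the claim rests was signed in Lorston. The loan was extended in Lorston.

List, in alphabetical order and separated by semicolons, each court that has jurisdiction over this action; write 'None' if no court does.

the Civil Court of Orinstead; the Provincial Court of Orinstead; the Syldale District Court

The Provincial Court of Orinstead:
  (a) Dagny Galloway resides in Orinstead, so one alternative holds. Met.
  (b) The amount in controversy is $46,250, which meets the $40,000 floor, which satisfies one of the alternatives. Met.
  (c) The claim is a consumer claim, not a property claim, so this disjunct is met. Met.
  (d) The amount in controversy is 46,250 dollars, within the USD 48,000 ceiling — that alternative is enough. Condition met.
  → Jurisdiction lies.
The Syldale District Court:
  (a) The amount in controversy is 46,250 dollars, which meets the USD 5,000 floor. And the carve-out is inapplicable — the operative events occurred in Lorston, not Orinstead. Met.
  (b) The claim is a consumer claim, not a tort claim — that alternative is enough. Condition met.
  (c) The plaintiff resides in Orinstead, which is not Syldale, so one alternative holds. Condition met.
  (d) Kessit Logistics is organised under the laws of Palmarsh, which satisfies one of the alternatives. The exception is not triggered, since the operative events occurred in Lorston, not Syldale. Satisfied.
  → All conditions met; jurisdiction exists.
The Thornfield Regional Court:
  (a) The amount in controversy is $46,250, which meets the $10,000 floor, which satisfies one of the alternatives. Satisfied.
  (b) The claim is a consumer claim, not an employment claim; no such written consent has been filed — no alternative holds. Condition not met.
  (c) The contract was executed in Lorston, not Thornfield; the plaintiff resides in Orinstead, not Lorston — every alternative fails. Nor does the 'unless' clause help: the claim is a consumer claim, not a contract claim. Not satisfied.
  (d) The plaintiff resides in Orinstead, which is not Thornfield. Met.
  → At least one condition fails; no jurisdiction.
The Civil Court of Orinstead:
  (a) Dagny Galloway resides in Orinstead. Satisfied.
  (b) The claim is a consumer claim, which satisfies one of the alternatives. Condition met.
  (c) The amount in controversy is USD 46,250, which meets the USD 10,000 floor. Satisfied.
  (d) The plaintiff resides in Orinstead — that alternative is enough. The carve-out does not apply: the defendant resides in Thornfield, not Orinstead. Met.
  → The court has jurisdiction.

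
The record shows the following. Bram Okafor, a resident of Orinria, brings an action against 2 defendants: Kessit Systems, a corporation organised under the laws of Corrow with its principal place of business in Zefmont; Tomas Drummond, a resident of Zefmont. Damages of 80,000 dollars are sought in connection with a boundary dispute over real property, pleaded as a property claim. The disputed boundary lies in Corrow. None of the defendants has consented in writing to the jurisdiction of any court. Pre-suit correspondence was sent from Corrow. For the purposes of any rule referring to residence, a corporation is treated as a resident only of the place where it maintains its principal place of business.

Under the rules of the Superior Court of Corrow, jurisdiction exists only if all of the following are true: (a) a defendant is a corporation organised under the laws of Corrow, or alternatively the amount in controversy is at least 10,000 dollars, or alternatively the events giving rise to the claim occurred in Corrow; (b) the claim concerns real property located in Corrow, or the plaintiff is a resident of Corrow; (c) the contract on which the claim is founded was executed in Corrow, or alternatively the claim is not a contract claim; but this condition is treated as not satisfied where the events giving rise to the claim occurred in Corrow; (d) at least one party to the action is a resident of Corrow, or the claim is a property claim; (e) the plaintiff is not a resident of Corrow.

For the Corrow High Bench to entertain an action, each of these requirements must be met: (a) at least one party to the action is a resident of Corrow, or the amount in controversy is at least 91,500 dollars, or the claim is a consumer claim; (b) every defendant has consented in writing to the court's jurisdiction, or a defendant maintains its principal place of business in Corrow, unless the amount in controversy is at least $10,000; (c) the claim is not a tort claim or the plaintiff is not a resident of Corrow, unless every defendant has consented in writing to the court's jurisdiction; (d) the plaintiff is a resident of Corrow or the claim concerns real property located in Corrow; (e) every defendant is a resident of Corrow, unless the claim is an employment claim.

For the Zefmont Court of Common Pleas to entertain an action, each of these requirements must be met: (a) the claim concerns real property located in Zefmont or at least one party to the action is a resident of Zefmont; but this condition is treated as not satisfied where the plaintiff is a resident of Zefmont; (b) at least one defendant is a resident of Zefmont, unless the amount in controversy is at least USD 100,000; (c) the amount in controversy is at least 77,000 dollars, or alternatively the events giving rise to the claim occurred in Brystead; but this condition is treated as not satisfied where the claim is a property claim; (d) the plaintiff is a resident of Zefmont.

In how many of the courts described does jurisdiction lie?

The Superior Court of Corrow:
  (a) Kessit Systems is organised under the laws of Corrow — that alternative is enough. Satisfied.
  (b) The property lies in Corrow, so this disjunct is met. Satisfied.
  (c) The claim is a property claim, not a contract claim, so this disjunct is met. But the carve-out bites: the operative events occurred in Corrow. Condition not met.
  (d) The claim is a property claim, so one alternative holds. Satisfied.
  (e) The plaintiff resides in Orinria, which is not Corrow. Met.
  → No jurisdiction.
The Corrow High Bench:
  (a) No party resides in Corrow; the amount in controversy is USD 80,000, below the USD 91,500 floor; the claim is a property claim, not a consumer claim — every alternative fails. Fails.
  (b) No such written consent has been filed; the corporate defendant(s) have their principal place of business in Zefmont, not Corrow — none of the alternatives is met. However, the amount in controversy is $80,000, which meets the 10,000 dollars floor, so the 'unless' proviso supplies this condition. Satisfied.
  (c) The claim is a property claim, not a tort claim, so one alternative holds. Condition met.
  (d) The property lies in Corrow, so this disjunct is met. Met.
  (e) The defendants reside as follows — Kessit Systems in Zefmont, Tomas Drummond in Zefmont — not all in Corrow. And the claim is a property claim, not an employment claim, so the proviso does not save it. Fails.
  → The court lacks jurisdiction.
The Zefmont Court of Common Pleas:
  (a) Kessit Systems resides in Zefmont, so this disjunct is met. The carve-out does not apply: the plaintiff resides in Orinria, not Zefmont. Met.
  (b) Kessit Systems resides in Zefmont. Condition met.
  (c) The amount in controversy is $80,000, which meets the 77,000 dollars floor, so one alternative holds. But the carve-out bites: the claim is a property claim. Fails.
  (d) The plaintiff resides in Orinria, not Zefmont. Condition not met.
  → No jurisdiction.
No court satisfies all of its conditions.

0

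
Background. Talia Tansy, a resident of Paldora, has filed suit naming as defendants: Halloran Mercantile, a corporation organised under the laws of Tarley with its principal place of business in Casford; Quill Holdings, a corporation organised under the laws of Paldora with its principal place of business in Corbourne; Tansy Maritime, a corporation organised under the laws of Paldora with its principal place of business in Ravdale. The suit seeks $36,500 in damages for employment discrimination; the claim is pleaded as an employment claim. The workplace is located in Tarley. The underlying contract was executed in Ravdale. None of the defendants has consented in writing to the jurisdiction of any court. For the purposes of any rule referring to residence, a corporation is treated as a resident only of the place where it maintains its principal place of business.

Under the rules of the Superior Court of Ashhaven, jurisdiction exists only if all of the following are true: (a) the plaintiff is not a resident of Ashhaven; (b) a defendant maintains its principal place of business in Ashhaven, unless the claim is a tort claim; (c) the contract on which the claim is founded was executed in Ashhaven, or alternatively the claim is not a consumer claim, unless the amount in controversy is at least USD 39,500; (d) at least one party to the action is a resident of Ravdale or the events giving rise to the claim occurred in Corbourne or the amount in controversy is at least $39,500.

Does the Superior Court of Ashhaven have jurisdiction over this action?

No

The Superior Court of Ashhaven:
  (a) The plaintiff resides in Paldora, which is not Ashhaven. Met.
  (b) The corporate defendant(s) have their principal place of business in Casford, Corbourne, Ravdale, not Ashhaven. The proviso offers no rescue either, since the claim is an employment claim, not a tort claim. Not met.
  (c) The claim is an employment claim, not a consumer claim, so one alternative holds. Met.
  (d) Tansy Maritime resides in Ravdale — that alternative is enough. Met.
  → No jurisdiction.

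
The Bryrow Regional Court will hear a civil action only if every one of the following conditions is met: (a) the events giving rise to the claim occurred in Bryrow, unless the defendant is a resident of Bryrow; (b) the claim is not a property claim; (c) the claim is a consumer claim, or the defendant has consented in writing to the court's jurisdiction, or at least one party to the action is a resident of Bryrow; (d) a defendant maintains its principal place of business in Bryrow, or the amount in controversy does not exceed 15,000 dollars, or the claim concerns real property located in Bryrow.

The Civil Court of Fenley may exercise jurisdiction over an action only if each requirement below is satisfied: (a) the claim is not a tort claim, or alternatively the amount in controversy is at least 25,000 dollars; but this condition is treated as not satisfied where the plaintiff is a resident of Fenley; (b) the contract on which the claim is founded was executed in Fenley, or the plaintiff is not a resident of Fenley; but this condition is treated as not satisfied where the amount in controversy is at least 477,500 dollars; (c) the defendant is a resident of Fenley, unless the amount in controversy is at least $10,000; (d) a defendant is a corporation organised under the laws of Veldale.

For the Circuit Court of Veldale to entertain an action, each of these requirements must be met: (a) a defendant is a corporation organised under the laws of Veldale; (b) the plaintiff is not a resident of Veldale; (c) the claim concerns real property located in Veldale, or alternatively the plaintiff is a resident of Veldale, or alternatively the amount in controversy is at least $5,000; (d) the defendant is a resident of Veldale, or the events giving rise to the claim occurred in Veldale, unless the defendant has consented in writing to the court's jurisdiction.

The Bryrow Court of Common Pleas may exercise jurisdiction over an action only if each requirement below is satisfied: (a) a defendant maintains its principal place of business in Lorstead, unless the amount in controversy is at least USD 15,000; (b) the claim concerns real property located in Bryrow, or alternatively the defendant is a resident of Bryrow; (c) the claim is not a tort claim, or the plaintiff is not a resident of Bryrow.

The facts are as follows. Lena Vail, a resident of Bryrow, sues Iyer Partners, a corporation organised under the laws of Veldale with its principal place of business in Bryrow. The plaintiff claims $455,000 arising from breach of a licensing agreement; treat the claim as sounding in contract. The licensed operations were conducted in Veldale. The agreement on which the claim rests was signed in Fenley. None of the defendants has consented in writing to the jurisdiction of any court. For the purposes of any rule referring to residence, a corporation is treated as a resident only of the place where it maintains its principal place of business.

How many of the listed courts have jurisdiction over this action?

The Bryrow Regional Court:
  (a) The operative events occurred in Veldale, not Bryrow. But the defendant resides in Bryrow, and the 'unless' clause therefore excuses the requirement. Condition met.
  (b) The claim is a contract claim, not a property claim. Met.
  (c) Lena Vail resides in Bryrow, so one alternative holds. Satisfied.
  (d) Iyer Partners has its principal place of business in Bryrow, which satisfies one of the alternatives. Met.
  → Every requirement is satisfied — jurisdiction.
The Civil Court of Fenley:
  (a) The claim is a contract claim, not a tort claim, which satisfies one of the alternatives. The carve-out does not apply: the plaintiff resides in Bryrow, not Fenley. Satisfied.
  (b) The contract was executed in Fenley — that alternative is enough. The exception is not triggered, since the amount in controversy is $455,000, below the $477,500 floor. Met.
  (c) The defendant resides in Bryrow, not Fenley. The proviso rescues it, though: the amount in controversy is 455,000 dollars, which meets the USD 10,000 floor. Satisfied.
  (d) Iyer Partners is organised under the laws of Veldale. Satisfied.
  → All conditions met; jurisdiction exists.
The Circuit Court of Veldale:
  (a) Iyer Partners is organised under the laws of Veldale. Met.
  (b) The plaintiff resides in Bryrow, which is not Veldale. Condition met.
  (c) The amount in controversy is 455,000 dollars, which meets the USD 5,000 floor — that alternative is enough. Condition met.
  (d) The operative events occurred in Veldale, which satisfies one of the alternatives. Satisfied.
  → Jurisdiction lies.
The Bryrow Court of Common Pleas:
  (a) The corporate defendant(s) have their principal place of business in Bryrow, not Lorstead. However, the amount in controversy is 455,000 dollars, which meets the $15,000 floor, so the 'unless' proviso supplies this condition. Satisfied.
  (b) The defendant resides in Bryrow, which satisfies one of the alternatives. Condition met.
  (c) The claim is a contract claim, not a tort claim, so this disjunct is met. Satisfied.
  → The court has jurisdiction.
Courts with jurisdiction: the Bryrow Regional Court, the Civil Court of Fenley, the Circuit Court of Veldale, the Bryrow Court of Common Pleas — 4 in total.

4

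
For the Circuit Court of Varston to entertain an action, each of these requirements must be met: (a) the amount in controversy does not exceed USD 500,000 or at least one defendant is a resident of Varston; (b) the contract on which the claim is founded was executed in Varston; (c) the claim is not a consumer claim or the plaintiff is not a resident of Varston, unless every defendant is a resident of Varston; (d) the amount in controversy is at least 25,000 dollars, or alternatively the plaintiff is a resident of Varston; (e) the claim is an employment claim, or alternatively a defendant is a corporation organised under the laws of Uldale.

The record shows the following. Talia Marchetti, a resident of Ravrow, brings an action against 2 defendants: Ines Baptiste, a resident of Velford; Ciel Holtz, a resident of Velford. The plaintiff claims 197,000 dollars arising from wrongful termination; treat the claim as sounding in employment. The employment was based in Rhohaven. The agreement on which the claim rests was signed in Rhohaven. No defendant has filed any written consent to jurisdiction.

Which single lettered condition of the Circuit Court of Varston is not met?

(b)

The Circuit Court of Varston:
  (a) The amount in controversy is 197,000 dollars, within the USD 500,000 ceiling, so one alternative holds. Condition met.
  (b) The contract was executed in Rhohaven, not Varston. Not satisfied.
  (c) The claim is an employment claim, not a consumer claim, so one alternative holds. Met.
  (d) The amount in controversy is $197,000, which meets the $25,000 floor — that alternative is enough. Condition met.
  (e) The claim is an employment claim, so one alternative holds. Satisfied.
Only condition (b) fails.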